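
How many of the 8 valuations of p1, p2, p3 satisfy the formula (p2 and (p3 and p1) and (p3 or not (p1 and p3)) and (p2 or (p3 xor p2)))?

1

p1 | p2 | p3 || φ
1  | 1  | 1  || 1
1  | 1  | 0  || 0
1  | 0  | 1  || 0
1  | 0  | 0  || 0
0  | 1  | 1  || 0
0  | 1  | 0  || 0
0  | 0  | 1  || 0
0  | 0  | 0  || 0
The formula is true on 1 of the 8 rows.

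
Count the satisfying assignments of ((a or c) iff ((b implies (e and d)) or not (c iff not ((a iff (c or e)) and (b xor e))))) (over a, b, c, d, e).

a | b | c | d | e || φ
1 | 1 | 1 | 1 | 1 || 1
1 | 1 | 1 | 1 | 0 || 1
1 | 1 | 1 | 0 | 1 || 0
1 | 1 | 1 | 0 | 0 || 1
1 | 1 | 0 | 1 | 1 || 1
1 | 1 | 0 | 1 | 0 || 1
1 | 1 | 0 | 0 | 1 || 1
1 | 1 | 0 | 0 | 0 || 1
1 | 0 | 1 | 1 | 1 || 1
1 | 0 | 1 | 1 | 0 || 1
1 | 0 | 1 | 0 | 1 || 1
1 | 0 | 1 | 0 | 0 || 1
1 | 0 | 0 | 1 | 1 || 1
1 | 0 | 0 | 1 | 0 || 1
1 | 0 | 0 | 0 | 1 || 1
1 | 0 | 0 | 0 | 0 || 1
0 | 1 | 1 | 1 | 1 || 1
0 | 1 | 1 | 1 | 0 || 0
0 | 1 | 1 | 0 | 1 || 0
0 | 1 | 1 | 0 | 0 || 0
0 | 1 | 0 | 1 | 1 || 0
0 | 1 | 0 | 1 | 0 || 1
0 | 1 | 0 | 0 | 1 || 0
0 | 1 | 0 | 0 | 0 || 1
0 | 0 | 1 | 1 | 1 || 1
0 | 0 | 1 | 1 | 0 || 1
0 | 0 | 1 | 0 | 1 || 1
0 | 0 | 1 | 0 | 0 || 1
0 | 0 | 0 | 1 | 1 || 0
0 | 0 | 0 | 1 | 0 || 0
0 | 0 | 0 | 0 | 1 || 0
0 | 0 | 0 | 0 | 0 || 0
The formula is true on 22 of the 32 rows.

22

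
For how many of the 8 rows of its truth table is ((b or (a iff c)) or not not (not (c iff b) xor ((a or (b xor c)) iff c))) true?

a | b | c || φ
F | F | F || T
F | F | T || F
F | T | F || T
F | T | T || T
T | F | F || F
T | F | T || T
T | T | F || T
T | T | T || T
The formula is true on 6 of the 8 rows.

6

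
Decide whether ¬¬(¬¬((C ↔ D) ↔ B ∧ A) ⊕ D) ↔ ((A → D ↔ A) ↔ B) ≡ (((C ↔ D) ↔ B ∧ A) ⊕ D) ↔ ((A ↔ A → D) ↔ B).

equivalent

A | B | C | D | φ | ψ
- | - | - | - | - | -
0 | 0 | 0 | 0 | 0 | 0
0 | 0 | 0 | 1 | 0 | 0
0 | 0 | 1 | 0 | 1 | 1
0 | 0 | 1 | 1 | 1 | 1
0 | 1 | 0 | 0 | 1 | 1
0 | 1 | 0 | 1 | 1 | 1
0 | 1 | 1 | 0 | 0 | 0
0 | 1 | 1 | 1 | 0 | 0
1 | 0 | 0 | 0 | 0 | 0
1 | 0 | 0 | 1 | 1 | 1
1 | 0 | 1 | 0 | 1 | 1
1 | 0 | 1 | 1 | 0 | 0
1 | 1 | 0 | 0 | 0 | 0
1 | 1 | 0 | 1 | 1 | 1
1 | 1 | 1 | 0 | 1 | 1
1 | 1 | 1 | 1 | 0 | 0
The columns for φ and ψ agree on every row, so they are logically equivalent.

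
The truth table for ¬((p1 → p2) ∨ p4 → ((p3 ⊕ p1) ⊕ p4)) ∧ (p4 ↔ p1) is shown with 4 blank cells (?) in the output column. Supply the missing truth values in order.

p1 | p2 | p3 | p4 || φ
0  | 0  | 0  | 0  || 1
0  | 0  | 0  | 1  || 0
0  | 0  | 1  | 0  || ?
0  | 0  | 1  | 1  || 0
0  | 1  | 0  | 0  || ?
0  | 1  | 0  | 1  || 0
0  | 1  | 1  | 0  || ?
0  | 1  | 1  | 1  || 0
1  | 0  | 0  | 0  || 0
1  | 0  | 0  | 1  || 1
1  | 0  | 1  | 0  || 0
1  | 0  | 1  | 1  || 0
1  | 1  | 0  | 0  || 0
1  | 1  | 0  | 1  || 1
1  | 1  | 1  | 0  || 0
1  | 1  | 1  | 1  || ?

Row p1=0, p2=0, p3=1, p4=0: ¬((p1 → p2) ∨ p4 → ((p3 ⊕ p1) ⊕ p4)) = 0, (p4 ↔ p1) = 1, so the formula = 0.
Row p1=0, p2=1, p3=0, p4=0: ¬((p1 → p2) ∨ p4 → ((p3 ⊕ p1) ⊕ p4)) = 1, (p4 ↔ p1) = 1, so the formula = 1.
Row p1=0, p2=1, p3=1, p4=0: ¬((p1 → p2) ∨ p4 → ((p3 ⊕ p1) ⊕ p4)) = 0, (p4 ↔ p1) = 1, so the formula = 0.
Row p1=1, p2=1, p3=1, p4=1: ¬((p1 → p2) ∨ p4 → ((p3 ⊕ p1) ⊕ p4)) = 0, (p4 ↔ p1) = 1, so the formula = 0.

0, 1, 0, 0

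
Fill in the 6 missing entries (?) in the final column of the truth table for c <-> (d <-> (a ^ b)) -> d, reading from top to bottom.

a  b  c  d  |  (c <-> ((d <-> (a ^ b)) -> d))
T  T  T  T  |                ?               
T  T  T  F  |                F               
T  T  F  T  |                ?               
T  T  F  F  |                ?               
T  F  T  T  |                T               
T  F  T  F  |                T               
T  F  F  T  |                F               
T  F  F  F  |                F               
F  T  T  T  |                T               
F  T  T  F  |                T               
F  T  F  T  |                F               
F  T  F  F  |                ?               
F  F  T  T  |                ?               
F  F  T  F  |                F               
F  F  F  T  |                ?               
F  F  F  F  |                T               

T, F, T, F, T, F

Row a=T, b=T, c=T, d=T: ((d <-> (a ^ b)) -> d) = T, so (c <-> ((d <-> (a ^ b)) -> d)) = T.
Row a=T, b=T, c=F, d=T: ((d <-> (a ^ b)) -> d) = T, so (c <-> ((d <-> (a ^ b)) -> d)) = F.
Row a=T, b=T, c=F, d=F: ((d <-> (a ^ b)) -> d) = F, so (c <-> ((d <-> (a ^ b)) -> d)) = T.
Row a=F, b=T, c=F, d=F: ((d <-> (a ^ b)) -> d) = T, so (c <-> ((d <-> (a ^ b)) -> d)) = F.
Row a=F, b=F, c=T, d=T: ((d <-> (a ^ b)) -> d) = T, so (c <-> ((d <-> (a ^ b)) -> d)) = T.
Row a=F, b=F, c=F, d=T: ((d <-> (a ^ b)) -> d) = T, so (c <-> ((d <-> (a ^ b)) -> d)) = F.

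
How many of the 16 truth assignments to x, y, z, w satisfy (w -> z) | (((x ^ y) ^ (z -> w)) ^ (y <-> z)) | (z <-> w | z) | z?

14

x  y  z  w     (w -> z)  (x ^ y)  (z -> w)  ((x ^ y) ^ (z -> w))  (y <-> z)  (w | z)  (z <-> (w | z))  φ
T  T  T  T        T         F        T               T                T         T            T         T
T  T  T  F        T         F        F               F                T         T            T         T
T  T  F  T        F         F        T               T                F         T            F         T
T  T  F  F        T         F        T               T                F         F            T         T
T  F  T  T        T         T        T               F                F         T            T         T
T  F  T  F        T         T        F               T                F         T            T         T
T  F  F  T        F         T        T               F                T         T            F         T
T  F  F  F        T         T        T               F                T         F            T         T
F  T  T  T        T         T        T               F                T         T            T         T
F  T  T  F        T         T        F               T                T         T            T         T
F  T  F  T        F         T        T               F                F         T            F         F
F  T  F  F        T         T        T               F                F         F            T         T
F  F  T  T        T         F        T               T                F         T            T         T
F  F  T  F        T         F        F               F                F         T            T         T
F  F  F  T        F         F        T               T                T         T            F         F
F  F  F  F        T         F        T               T                T         F            T         T
The formula is true on 14 of the 16 rows.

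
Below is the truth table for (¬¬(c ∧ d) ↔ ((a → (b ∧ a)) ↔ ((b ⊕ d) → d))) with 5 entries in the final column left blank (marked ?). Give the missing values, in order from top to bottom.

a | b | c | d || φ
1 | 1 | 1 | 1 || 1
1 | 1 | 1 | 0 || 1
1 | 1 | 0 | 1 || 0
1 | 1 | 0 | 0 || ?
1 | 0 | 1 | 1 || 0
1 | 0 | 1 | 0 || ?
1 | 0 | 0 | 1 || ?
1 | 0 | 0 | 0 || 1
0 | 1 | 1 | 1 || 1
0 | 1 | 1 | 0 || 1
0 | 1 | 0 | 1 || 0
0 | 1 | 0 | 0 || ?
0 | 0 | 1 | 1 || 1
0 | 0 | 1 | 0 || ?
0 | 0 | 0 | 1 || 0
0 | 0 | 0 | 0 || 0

1, 1, 1, 1, 0

Row a=1, b=1, c=0, d=0: ¬¬(c ∧ d) = 0, ((a → (b ∧ a)) ↔ ((b ⊕ d) → d)) = 0, so the formula = 1.
Row a=1, b=0, c=1, d=0: ¬¬(c ∧ d) = 0, ((a → (b ∧ a)) ↔ ((b ⊕ d) → d)) = 0, so the formula = 1.
Row a=1, b=0, c=0, d=1: ¬¬(c ∧ d) = 0, ((a → (b ∧ a)) ↔ ((b ⊕ d) → d)) = 0, so the formula = 1.
Row a=0, b=1, c=0, d=0: ¬¬(c ∧ d) = 0, ((a → (b ∧ a)) ↔ ((b ⊕ d) → d)) = 0, so the formula = 1.
Row a=0, b=0, c=1, d=0: ¬¬(c ∧ d) = 0, ((a → (b ∧ a)) ↔ ((b ⊕ d) → d)) = 1, so the formula = 0.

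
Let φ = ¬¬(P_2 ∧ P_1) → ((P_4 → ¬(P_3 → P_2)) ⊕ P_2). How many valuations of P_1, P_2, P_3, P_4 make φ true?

14

P_1 | P_2 | P_3 | P_4 | (P_2 ∧ P_1) | ¬(P_2 ∧ P_1) | ¬¬(P_2 ∧ P_1) | (P_3 → P_2) | ¬(P_3 → P_2) | (P_4 → ¬(P_3 → P_2)) | ((P_4 → ¬(P_3 → P_2)) ⊕ P_2) | φ
--- | --- | --- | --- | ----------- | ------------ | ------------- | ----------- | ------------ | -------------------- | ---------------------------- | -
 0  |  0  |  0  |  0  |      0      |      1       |       0       |      1      |      0       |          1           |              1               | 1
 0  |  0  |  0  |  1  |      0      |      1       |       0       |      1      |      0       |          0           |              0               | 1
 0  |  0  |  1  |  0  |      0      |      1       |       0       |      0      |      1       |          1           |              1               | 1
 0  |  0  |  1  |  1  |      0      |      1       |       0       |      0      |      1       |          1           |              1               | 1
 0  |  1  |  0  |  0  |      0      |      1       |       0       |      1      |      0       |          1           |              0               | 1
 0  |  1  |  0  |  1  |      0      |      1       |       0       |      1      |      0       |          0           |              1               | 1
 0  |  1  |  1  |  0  |      0      |      1       |       0       |      1      |      0       |          1           |              0               | 1
 0  |  1  |  1  |  1  |      0      |      1       |       0       |      1      |      0       |          0           |              1               | 1
 1  |  0  |  0  |  0  |      0      |      1       |       0       |      1      |      0       |          1           |              1               | 1
 1  |  0  |  0  |  1  |      0      |      1       |       0       |      1      |      0       |          0           |              0               | 1
 1  |  0  |  1  |  0  |      0      |      1       |       0       |      0      |      1       |          1           |              1               | 1
 1  |  0  |  1  |  1  |      0      |      1       |       0       |      0      |      1       |          1           |              1               | 1
 1  |  1  |  0  |  0  |      1      |      0       |       1       |      1      |      0       |          1           |              0               | 0
 1  |  1  |  0  |  1  |      1      |      0       |       1       |      1      |      0       |          0           |              1               | 1
 1  |  1  |  1  |  0  |      1      |      0       |       1       |      1      |      0       |          1           |              0               | 0
 1  |  1  |  1  |  1  |      1      |      0       |       1       |      1      |      0       |          0           |              1               | 1
The formula is true on 14 of the 16 rows.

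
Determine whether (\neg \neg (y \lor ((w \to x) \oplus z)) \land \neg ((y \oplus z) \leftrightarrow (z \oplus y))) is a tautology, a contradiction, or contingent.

contradiction

x | y | z | w || φ
T | T | T | T || F
T | T | T | F || F
T | T | F | T || F
T | T | F | F || F
T | F | T | T || F
T | F | T | F || F
T | F | F | T || F
T | F | F | F || F
F | T | T | T || F
F | T | T | F || F
F | T | F | T || F
F | T | F | F || F
F | F | T | T || F
F | F | T | F || F
F | F | F | T || F
F | F | F | F || F
Every row is F, so the formula is a contradiction.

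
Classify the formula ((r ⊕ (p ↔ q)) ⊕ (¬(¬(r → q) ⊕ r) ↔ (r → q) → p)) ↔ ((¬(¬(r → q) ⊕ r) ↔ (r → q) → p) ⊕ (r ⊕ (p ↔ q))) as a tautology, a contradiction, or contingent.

tautology

p  q  r  |  φ
T  T  T  |  T
T  T  F  |  T
T  F  T  |  T
T  F  F  |  T
F  T  T  |  T
F  T  F  |  T
F  F  T  |  T
F  F  F  |  T
Every row is T, so the formula is a tautology.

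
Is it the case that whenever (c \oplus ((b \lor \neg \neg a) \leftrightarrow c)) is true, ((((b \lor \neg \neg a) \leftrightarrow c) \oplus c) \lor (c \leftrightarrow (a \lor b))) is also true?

yes

a  b  c  |  φ  ψ
0  0  0  |  1  1
0  0  1  |  1  1
0  1  0  |  0  0
0  1  1  |  0  1
1  0  0  |  0  0
1  0  1  |  0  1
1  1  0  |  0  0
1  1  1  |  0  1
In every row where φ is true, ψ is also true, so φ ⊨ ψ.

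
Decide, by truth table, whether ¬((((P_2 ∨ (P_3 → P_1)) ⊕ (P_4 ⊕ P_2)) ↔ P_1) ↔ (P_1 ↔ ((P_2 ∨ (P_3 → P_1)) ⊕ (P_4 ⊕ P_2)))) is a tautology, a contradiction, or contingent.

P_1 | P_2 | P_3 | P_4 || φ
 F  |  F  |  F  |  F  || F
 F  |  F  |  F  |  T  || F
 F  |  F  |  T  |  F  || F
 F  |  F  |  T  |  T  || F
 F  |  T  |  F  |  F  || F
 F  |  T  |  F  |  T  || F
 F  |  T  |  T  |  F  || F
 F  |  T  |  T  |  T  || F
 T  |  F  |  F  |  F  || F
 T  |  F  |  F  |  T  || F
 T  |  F  |  T  |  F  || F
 T  |  F  |  T  |  T  || F
 T  |  T  |  F  |  F  || F
 T  |  T  |  F  |  T  || F
 T  |  T  |  T  |  F  || F
 T  |  T  |  T  |  T  || F
Every row is F, so the formula is a contradiction.

contradiction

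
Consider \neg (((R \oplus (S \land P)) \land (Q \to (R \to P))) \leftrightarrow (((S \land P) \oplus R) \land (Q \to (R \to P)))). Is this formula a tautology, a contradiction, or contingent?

contradiction

P | Q | R | S | (S \land P) | (R \oplus (S \land P)) | (R \to P) | (Q \to (R \to P)) | ((S \land P) \oplus R) | φ
- | - | - | - | ----------- | ---------------------- | --------- | ----------------- | ---------------------- | -
T | T | T | T |      T      |           F            |     T     |         T         |           F            | F
T | T | T | F |      F      |           T            |     T     |         T         |           T            | F
T | T | F | T |      T      |           T            |     T     |         T         |           T            | F
T | T | F | F |      F      |           F            |     T     |         T         |           F            | F
T | F | T | T |      T      |           F            |     T     |         T         |           F            | F
T | F | T | F |      F      |           T            |     T     |         T         |           T            | F
T | F | F | T |      T      |           T            |     T     |         T         |           T            | F
T | F | F | F |      F      |           F            |     T     |         T         |           F            | F
F | T | T | T |      F      |           T            |     F     |         F         |           T            | F
F | T | T | F |      F      |           T            |     F     |         F         |           T            | F
F | T | F | T |      F      |           F            |     T     |         T         |           F            | F
F | T | F | F |      F      |           F            |     T     |         T         |           F            | F
F | F | T | T |      F      |           T            |     F     |         T         |           T            | F
F | F | T | F |      F      |           T            |     F     |         T         |           T            | F
F | F | F | T |      F      |           F            |     T     |         T         |           F            | F
F | F | F | F |      F      |           F            |     T     |         T         |           F            | F
Every row is F, so the formula is a contradiction.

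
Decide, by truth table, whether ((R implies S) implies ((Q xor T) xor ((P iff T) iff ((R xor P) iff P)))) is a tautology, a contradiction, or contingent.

contingent

P  Q  R  S  T  |  φ
0  0  0  0  0  |  1
0  0  0  0  1  |  1
0  0  0  1  0  |  1
0  0  0  1  1  |  1
0  0  1  0  0  |  1
0  0  1  0  1  |  1
0  0  1  1  0  |  0
0  0  1  1  1  |  0
0  1  0  0  0  |  0
0  1  0  0  1  |  0
0  1  0  1  0  |  0
0  1  0  1  1  |  0
0  1  1  0  0  |  1
0  1  1  0  1  |  1
0  1  1  1  0  |  1
0  1  1  1  1  |  1
1  0  0  0  0  |  0
1  0  0  0  1  |  0
1  0  0  1  0  |  0
1  0  0  1  1  |  0
1  0  1  0  0  |  1
1  0  1  0  1  |  1
1  0  1  1  0  |  1
1  0  1  1  1  |  1
1  1  0  0  0  |  1
1  1  0  0  1  |  1
1  1  0  1  0  |  1
1  1  0  1  1  |  1
1  1  1  0  0  |  1
1  1  1  0  1  |  1
1  1  1  1  0  |  0
1  1  1  1  1  |  0
20 of 32 rows are 1, so the formula is contingent.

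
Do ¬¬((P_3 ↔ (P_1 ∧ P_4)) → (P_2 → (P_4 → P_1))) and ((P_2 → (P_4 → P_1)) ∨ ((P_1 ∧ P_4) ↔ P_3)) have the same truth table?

P_1 | P_2 | P_3 | P_4 | φ | ψ
--- | --- | --- | --- | - | -
 1  |  1  |  1  |  1  | 1 | 1
 1  |  1  |  1  |  0  | 1 | 1
 1  |  1  |  0  |  1  | 1 | 1
 1  |  1  |  0  |  0  | 1 | 1
 1  |  0  |  1  |  1  | 1 | 1
 1  |  0  |  1  |  0  | 1 | 1
 1  |  0  |  0  |  1  | 1 | 1
 1  |  0  |  0  |  0  | 1 | 1
 0  |  1  |  1  |  1  | 1 | 0
 0  |  1  |  1  |  0  | 1 | 1
 0  |  1  |  0  |  1  | 0 | 1
 0  |  1  |  0  |  0  | 1 | 1
 0  |  0  |  1  |  1  | 1 | 1
 0  |  0  |  1  |  0  | 1 | 1
 0  |  0  |  0  |  1  | 1 | 1
 0  |  0  |  0  |  0  | 1 | 1
The columns differ at P_1=0, P_2=1, P_3=1, P_4=1 (φ=1, ψ=0), so they are not equivalent.

not equivalent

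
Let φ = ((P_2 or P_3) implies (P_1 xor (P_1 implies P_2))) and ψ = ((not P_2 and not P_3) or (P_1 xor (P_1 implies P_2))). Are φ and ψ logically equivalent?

equivalent

 P_1  |  P_2  |  P_3  |   φ   |   ψ  
----- | ----- | ----- | ----- | -----
False | False | False |  True |  True
False | False |  True |  True |  True
False |  True | False |  True |  True
False |  True |  True |  True |  True
 True | False | False |  True |  True
 True | False |  True |  True |  True
 True |  True | False | False | False
 True |  True |  True | False | False
The columns for φ and ψ agree on every row, so they are logically equivalent.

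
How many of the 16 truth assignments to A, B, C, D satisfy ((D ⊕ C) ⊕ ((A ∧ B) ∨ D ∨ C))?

A | B | C | D || ((D ⊕ C) ⊕ ((A ∧ B) ∨ D ∨ C))
T | T | T | T ||               T              
T | T | T | F ||               F              
T | T | F | T ||               F              
T | T | F | F ||               T              
T | F | T | T ||               T              
T | F | T | F ||               F              
T | F | F | T ||               F              
T | F | F | F ||               F              
F | T | T | T ||               T              
F | T | T | F ||               F              
F | T | F | T ||               F              
F | T | F | F ||               F              
F | F | T | T ||               T              
F | F | T | F ||               F              
F | F | F | T ||               F              
F | F | F | F ||               F              
The formula is true on 5 of the 16 rows.

5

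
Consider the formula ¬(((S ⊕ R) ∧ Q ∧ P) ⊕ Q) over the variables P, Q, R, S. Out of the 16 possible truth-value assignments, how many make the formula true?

10

P | Q | R | S | (S ⊕ R) | ((S ⊕ R) ∧ Q ∧ P) | (((S ⊕ R) ∧ Q ∧ P) ⊕ Q) | ¬(((S ⊕ R) ∧ Q ∧ P) ⊕ Q)
- | - | - | - | ------- | ----------------- | ----------------------- | ------------------------
T | T | T | T |    F    |         F         |            T            |            F            
T | T | T | F |    T    |         T         |            F            |            T            
T | T | F | T |    T    |         T         |            F            |            T            
T | T | F | F |    F    |         F         |            T            |            F            
T | F | T | T |    F    |         F         |            F            |            T            
T | F | T | F |    T    |         F         |            F            |            T            
T | F | F | T |    T    |         F         |            F            |            T            
T | F | F | F |    F    |         F         |            F            |            T            
F | T | T | T |    F    |         F         |            T            |            F            
F | T | T | F |    T    |         F         |            T            |            F            
F | T | F | T |    T    |         F         |            T            |            F            
F | T | F | F |    F    |         F         |            T            |            F            
F | F | T | T |    F    |         F         |            F            |            T            
F | F | T | F |    T    |         F         |            F            |            T            
F | F | F | T |    T    |         F         |            F            |            T            
F | F | F | F |    F    |         F         |            F            |            T            
The formula is true on 10 of the 16 rows.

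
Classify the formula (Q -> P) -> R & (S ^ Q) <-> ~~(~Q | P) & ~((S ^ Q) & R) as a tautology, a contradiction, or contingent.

P  Q  R  S     (Q -> P)  (S ^ Q)  (R & (S ^ Q))  ((Q -> P) -> (R & (S ^ Q)))  ~Q  (~Q | P)  ~(~Q | P)  ~~(~Q | P)  ((S ^ Q) & R)  ~((S ^ Q) & R)  φ
T  T  T  T        T         F           F                     F               F      T          F          T             F              T         F
T  T  T  F        T         T           T                     T               F      T          F          T             T              F         F
T  T  F  T        T         F           F                     F               F      T          F          T             F              T         F
T  T  F  F        T         T           F                     F               F      T          F          T             F              T         F
T  F  T  T        T         T           T                     T               T      T          F          T             T              F         F
T  F  T  F        T         F           F                     F               T      T          F          T             F              T         F
T  F  F  T        T         T           F                     F               T      T          F          T             F              T         F
T  F  F  F        T         F           F                     F               T      T          F          T             F              T         F
F  T  T  T        F         F           F                     T               F      F          T          F             F              T         F
F  T  T  F        F         T           T                     T               F      F          T          F             T              F         F
F  T  F  T        F         F           F                     T               F      F          T          F             F              T         F
F  T  F  F        F         T           F                     T               F      F          T          F             F              T         F
F  F  T  T        T         T           T                     T               T      T          F          T             T              F         F
F  F  T  F        T         F           F                     F               T      T          F          T             F              T         F
F  F  F  T        T         T           F                     F               T      T          F          T             F              T         F
F  F  F  F        T         F           F                     F               T      T          F          T             F              T         F
Every row is F, so the formula is a contradiction.

contradiction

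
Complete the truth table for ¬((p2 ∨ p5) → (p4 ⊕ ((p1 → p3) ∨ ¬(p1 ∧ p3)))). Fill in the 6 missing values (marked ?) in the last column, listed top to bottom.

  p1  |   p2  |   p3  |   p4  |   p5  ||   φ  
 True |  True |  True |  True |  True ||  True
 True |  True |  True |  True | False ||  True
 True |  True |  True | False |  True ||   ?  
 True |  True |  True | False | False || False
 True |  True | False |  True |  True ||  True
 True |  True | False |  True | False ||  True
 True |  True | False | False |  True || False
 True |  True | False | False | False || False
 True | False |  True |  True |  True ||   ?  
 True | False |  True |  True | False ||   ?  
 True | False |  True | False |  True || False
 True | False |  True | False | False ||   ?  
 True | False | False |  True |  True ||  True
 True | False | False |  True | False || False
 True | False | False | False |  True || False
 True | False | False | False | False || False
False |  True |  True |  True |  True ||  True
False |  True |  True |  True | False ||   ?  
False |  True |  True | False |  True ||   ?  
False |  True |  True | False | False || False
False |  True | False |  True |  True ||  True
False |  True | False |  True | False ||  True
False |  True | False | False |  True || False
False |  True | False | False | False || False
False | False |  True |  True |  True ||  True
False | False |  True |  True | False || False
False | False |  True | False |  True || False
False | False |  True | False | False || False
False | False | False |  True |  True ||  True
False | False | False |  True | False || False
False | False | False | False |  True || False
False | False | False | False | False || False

False, True, False, False, True, False

Row p1=True, p2=True, p3=True, p4=False, p5=True: (p2 ∨ p5) = True, (p4 ⊕ ((p1 → p3) ∨ ¬(p1 ∧ p3))) = True, ((p2 ∨ p5) → (p4 ⊕ ((p1 → p3) ∨ ¬(p1 ∧ p3)))) = True, so the formula = False.
Row p1=True, p2=False, p3=True, p4=True, p5=True: (p2 ∨ p5) = True, (p4 ⊕ ((p1 → p3) ∨ ¬(p1 ∧ p3))) = False, ((p2 ∨ p5) → (p4 ⊕ ((p1 → p3) ∨ ¬(p1 ∧ p3)))) = False, so the formula = True.
Row p1=True, p2=False, p3=True, p4=True, p5=False: (p2 ∨ p5) = False, (p4 ⊕ ((p1 → p3) ∨ ¬(p1 ∧ p3))) = False, ((p2 ∨ p5) → (p4 ⊕ ((p1 → p3) ∨ ¬(p1 ∧ p3)))) = True, so the formula = False.
Row p1=True, p2=False, p3=True, p4=False, p5=False: (p2 ∨ p5) = False, (p4 ⊕ ((p1 → p3) ∨ ¬(p1 ∧ p3))) = True, ((p2 ∨ p5) → (p4 ⊕ ((p1 → p3) ∨ ¬(p1 ∧ p3)))) = True, so the formula = False.
Row p1=False, p2=True, p3=True, p4=True, p5=False: (p2 ∨ p5) = True, (p4 ⊕ ((p1 → p3) ∨ ¬(p1 ∧ p3))) = False, ((p2 ∨ p5) → (p4 ⊕ ((p1 → p3) ∨ ¬(p1 ∧ p3)))) = False, so the formula = True.
Row p1=False, p2=True, p3=True, p4=False, p5=True: (p2 ∨ p5) = True, (p4 ⊕ ((p1 → p3) ∨ ¬(p1 ∧ p3))) = True, ((p2 ∨ p5) → (p4 ⊕ ((p1 → p3) ∨ ¬(p1 ∧ p3)))) = True, so the formula = False.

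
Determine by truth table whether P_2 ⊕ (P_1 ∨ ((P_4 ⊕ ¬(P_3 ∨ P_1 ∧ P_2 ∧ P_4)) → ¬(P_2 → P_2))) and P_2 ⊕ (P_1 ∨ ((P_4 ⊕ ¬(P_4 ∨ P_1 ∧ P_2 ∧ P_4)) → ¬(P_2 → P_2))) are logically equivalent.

not equivalent

P_1 | P_2 | P_3 | P_4 | φ | ψ
--- | --- | --- | --- | - | -
 1  |  1  |  1  |  1  | 0 | 0
 1  |  1  |  1  |  0  | 0 | 0
 1  |  1  |  0  |  1  | 0 | 0
 1  |  1  |  0  |  0  | 0 | 0
 1  |  0  |  1  |  1  | 1 | 1
 1  |  0  |  1  |  0  | 1 | 1
 1  |  0  |  0  |  1  | 1 | 1
 1  |  0  |  0  |  0  | 1 | 1
 0  |  1  |  1  |  1  | 1 | 1
 0  |  1  |  1  |  0  | 0 | 1
 0  |  1  |  0  |  1  | 0 | 1
 0  |  1  |  0  |  0  | 1 | 1
 0  |  0  |  1  |  1  | 0 | 0
 0  |  0  |  1  |  0  | 1 | 0
 0  |  0  |  0  |  1  | 1 | 0
 0  |  0  |  0  |  0  | 0 | 0
The columns differ at P_1=0, P_2=1, P_3=1, P_4=0 (φ=0, ψ=1), so they are not equivalent.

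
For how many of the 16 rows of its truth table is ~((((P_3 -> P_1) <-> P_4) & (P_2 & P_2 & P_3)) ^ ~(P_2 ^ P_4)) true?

8

 P_1  |  P_2  |  P_3  |  P_4  | (P_3 -> P_1) | ((P_3 -> P_1) <-> P_4) | (P_2 & P_2 & P_3) | (P_2 ^ P_4) | ~(P_2 ^ P_4) |   φ  
----- | ----- | ----- | ----- | ------------ | ---------------------- | ----------------- | ----------- | ------------ | -----
False | False | False | False |     True     |         False          |       False       |    False    |     True     | False
False | False | False |  True |     True     |          True          |       False       |     True    |    False     |  True
False | False |  True | False |    False     |          True          |       False       |    False    |     True     | False
False | False |  True |  True |    False     |         False          |       False       |     True    |    False     |  True
False |  True | False | False |     True     |         False          |       False       |     True    |    False     |  True
False |  True | False |  True |     True     |          True          |       False       |    False    |     True     | False
False |  True |  True | False |    False     |          True          |        True       |     True    |    False     | False
False |  True |  True |  True |    False     |         False          |        True       |    False    |     True     | False
 True | False | False | False |     True     |         False          |       False       |    False    |     True     | False
 True | False | False |  True |     True     |          True          |       False       |     True    |    False     |  True
 True | False |  True | False |     True     |         False          |       False       |    False    |     True     | False
 True | False |  True |  True |     True     |          True          |       False       |     True    |    False     |  True
 True |  True | False | False |     True     |         False          |       False       |     True    |    False     |  True
 True |  True | False |  True |     True     |          True          |       False       |    False    |     True     | False
 True |  True |  True | False |     True     |         False          |        True       |     True    |    False     |  True
 True |  True |  True |  True |     True     |          True          |        True       |    False    |     True     |  True
The formula is true on 8 of the 16 rows.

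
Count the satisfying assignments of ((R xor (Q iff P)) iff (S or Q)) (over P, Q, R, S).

8

P | Q | R | S | φ
- | - | - | - | -
1 | 1 | 1 | 1 | 0
1 | 1 | 1 | 0 | 0
1 | 1 | 0 | 1 | 1
1 | 1 | 0 | 0 | 1
1 | 0 | 1 | 1 | 1
1 | 0 | 1 | 0 | 0
1 | 0 | 0 | 1 | 0
1 | 0 | 0 | 0 | 1
0 | 1 | 1 | 1 | 1
0 | 1 | 1 | 0 | 1
0 | 1 | 0 | 1 | 0
0 | 1 | 0 | 0 | 0
0 | 0 | 1 | 1 | 0
0 | 0 | 1 | 0 | 1
0 | 0 | 0 | 1 | 1
0 | 0 | 0 | 0 | 0
The formula is true on 8 of the 16 rows.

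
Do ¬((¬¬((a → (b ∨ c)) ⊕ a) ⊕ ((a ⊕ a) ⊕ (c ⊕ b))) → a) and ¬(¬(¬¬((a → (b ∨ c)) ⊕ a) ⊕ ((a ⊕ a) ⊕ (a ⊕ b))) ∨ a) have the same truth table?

not equivalent

a | b | c || φ | ψ
1 | 1 | 1 || 0 | 0
1 | 1 | 0 || 0 | 0
1 | 0 | 1 || 0 | 0
1 | 0 | 0 || 0 | 0
0 | 1 | 1 || 1 | 0
0 | 1 | 0 || 0 | 0
0 | 0 | 1 || 0 | 1
0 | 0 | 0 || 1 | 1
The columns differ at a=0, b=1, c=1 (φ=1, ψ=0), so they are not equivalent.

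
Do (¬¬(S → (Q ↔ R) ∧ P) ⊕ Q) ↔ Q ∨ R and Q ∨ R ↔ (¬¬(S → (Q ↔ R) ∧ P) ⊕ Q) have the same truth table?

equivalent

  P   |   Q   |   R   |   S   ||   φ   |   ψ  
 True |  True |  True |  True || False | False
 True |  True |  True | False || False | False
 True |  True | False |  True ||  True |  True
 True |  True | False | False || False | False
 True | False |  True |  True || False | False
 True | False |  True | False ||  True |  True
 True | False | False |  True || False | False
 True | False | False | False || False | False
False |  True |  True |  True ||  True |  True
False |  True |  True | False || False | False
False |  True | False |  True ||  True |  True
False |  True | False | False || False | False
False | False |  True |  True || False | False
False | False |  True | False ||  True |  True
False | False | False |  True ||  True |  True
False | False | False | False || False | False
The columns for φ and ψ agree on every row, so they are logically equivalent.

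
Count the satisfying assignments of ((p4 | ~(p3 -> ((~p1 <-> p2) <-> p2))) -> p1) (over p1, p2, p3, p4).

12

p1 | p2 | p3 | p4 || φ
0  | 0  | 0  | 0  || 1
0  | 0  | 0  | 1  || 0
0  | 0  | 1  | 0  || 1
0  | 0  | 1  | 1  || 0
0  | 1  | 0  | 0  || 1
0  | 1  | 0  | 1  || 0
0  | 1  | 1  | 0  || 1
0  | 1  | 1  | 1  || 0
1  | 0  | 0  | 0  || 1
1  | 0  | 0  | 1  || 1
1  | 0  | 1  | 0  || 1
1  | 0  | 1  | 1  || 1
1  | 1  | 0  | 0  || 1
1  | 1  | 0  | 1  || 1
1  | 1  | 1  | 0  || 1
1  | 1  | 1  | 1  || 1
The formula is true on 12 of the 16 rows.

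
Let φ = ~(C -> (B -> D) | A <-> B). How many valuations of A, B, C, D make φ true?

9

A  B  C  D     ~((C -> ((B -> D) | A)) <-> B)
T  T  T  T                   F               
T  T  T  F                   F               
T  T  F  T                   F               
T  T  F  F                   F               
T  F  T  T                   T               
T  F  T  F                   T               
T  F  F  T                   T               
T  F  F  F                   T               
F  T  T  T                   F               
F  T  T  F                   T               
F  T  F  T                   F               
F  T  F  F                   F               
F  F  T  T                   T               
F  F  T  F                   T               
F  F  F  T                   T               
F  F  F  F                   T               
The formula is true on 9 of the 16 rows.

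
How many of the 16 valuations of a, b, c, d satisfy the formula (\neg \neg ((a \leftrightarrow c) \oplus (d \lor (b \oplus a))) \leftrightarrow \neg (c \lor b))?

10

a | b | c | d || (a \leftrightarrow c) | (b \oplus a) | (d \lor (b \oplus a)) | (c \lor b) | \neg (c \lor b) | φ
T | T | T | T ||           T           |      F       |           T           |     T      |        F        | T
T | T | T | F ||           T           |      F       |           F           |     T      |        F        | F
T | T | F | T ||           F           |      F       |           T           |     T      |        F        | F
T | T | F | F ||           F           |      F       |           F           |     T      |        F        | T
T | F | T | T ||           T           |      T       |           T           |     T      |        F        | T
T | F | T | F ||           T           |      T       |           T           |     T      |        F        | T
T | F | F | T ||           F           |      T       |           T           |     F      |        T        | T
T | F | F | F ||           F           |      T       |           T           |     F      |        T        | T
F | T | T | T ||           F           |      T       |           T           |     T      |        F        | F
F | T | T | F ||           F           |      T       |           T           |     T      |        F        | F
F | T | F | T ||           T           |      T       |           T           |     T      |        F        | T
F | T | F | F ||           T           |      T       |           T           |     T      |        F        | T
F | F | T | T ||           F           |      F       |           T           |     T      |        F        | F
F | F | T | F ||           F           |      F       |           F           |     T      |        F        | T
F | F | F | T ||           T           |      F       |           T           |     F      |        T        | F
F | F | F | F ||           T           |      F       |           F           |     F      |        T        | T
The formula is true on 10 of the 16 rows.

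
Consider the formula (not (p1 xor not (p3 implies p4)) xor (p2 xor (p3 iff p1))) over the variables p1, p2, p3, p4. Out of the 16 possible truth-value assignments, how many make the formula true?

8

p1  p2  p3  p4  |  (p3 implies p4)  not (p3 implies p4)  (p1 xor not (p3 implies p4))  (p3 iff p1)  (p2 xor (p3 iff p1))  φ
0   0   0   0   |         1                  0                        0                     1                1            0
0   0   0   1   |         1                  0                        0                     1                1            0
0   0   1   0   |         0                  1                        1                     0                0            0
0   0   1   1   |         1                  0                        0                     0                0            1
0   1   0   0   |         1                  0                        0                     1                0            1
0   1   0   1   |         1                  0                        0                     1                0            1
0   1   1   0   |         0                  1                        1                     0                1            1
0   1   1   1   |         1                  0                        0                     0                1            0
1   0   0   0   |         1                  0                        1                     0                0            0
1   0   0   1   |         1                  0                        1                     0                0            0
1   0   1   0   |         0                  1                        0                     1                1            0
1   0   1   1   |         1                  0                        1                     1                1            1
1   1   0   0   |         1                  0                        1                     0                1            1
1   1   0   1   |         1                  0                        1                     0                1            1
1   1   1   0   |         0                  1                        0                     1                0            1
1   1   1   1   |         1                  0                        1                     1                0            0
The formula is true on 8 of the 16 rows.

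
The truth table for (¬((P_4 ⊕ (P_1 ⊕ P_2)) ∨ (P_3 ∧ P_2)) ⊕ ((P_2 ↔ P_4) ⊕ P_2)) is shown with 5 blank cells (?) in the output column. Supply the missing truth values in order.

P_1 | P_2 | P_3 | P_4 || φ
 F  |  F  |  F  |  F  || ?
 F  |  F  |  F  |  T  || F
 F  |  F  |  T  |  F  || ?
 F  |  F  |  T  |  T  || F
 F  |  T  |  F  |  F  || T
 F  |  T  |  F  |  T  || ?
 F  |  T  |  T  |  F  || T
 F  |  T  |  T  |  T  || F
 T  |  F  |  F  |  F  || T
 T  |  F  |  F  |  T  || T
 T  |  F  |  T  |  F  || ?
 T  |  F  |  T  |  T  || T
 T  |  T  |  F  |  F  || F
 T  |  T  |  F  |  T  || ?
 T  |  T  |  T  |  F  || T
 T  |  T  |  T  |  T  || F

Row P_1=F, P_2=F, P_3=F, P_4=F: ¬((P_4 ⊕ (P_1 ⊕ P_2)) ∨ (P_3 ∧ P_2)) = T, ((P_2 ↔ P_4) ⊕ P_2) = T, so the formula = F.
Row P_1=F, P_2=F, P_3=T, P_4=F: ¬((P_4 ⊕ (P_1 ⊕ P_2)) ∨ (P_3 ∧ P_2)) = T, ((P_2 ↔ P_4) ⊕ P_2) = T, so the formula = F.
Row P_1=F, P_2=T, P_3=F, P_4=T: ¬((P_4 ⊕ (P_1 ⊕ P_2)) ∨ (P_3 ∧ P_2)) = T, ((P_2 ↔ P_4) ⊕ P_2) = F, so the formula = T.
Row P_1=T, P_2=F, P_3=T, P_4=F: ¬((P_4 ⊕ (P_1 ⊕ P_2)) ∨ (P_3 ∧ P_2)) = F, ((P_2 ↔ P_4) ⊕ P_2) = T, so the formula = T.
Row P_1=T, P_2=T, P_3=F, P_4=T: ¬((P_4 ⊕ (P_1 ⊕ P_2)) ∨ (P_3 ∧ P_2)) = F, ((P_2 ↔ P_4) ⊕ P_2) = F, so the formula = F.

F, F, T, T, F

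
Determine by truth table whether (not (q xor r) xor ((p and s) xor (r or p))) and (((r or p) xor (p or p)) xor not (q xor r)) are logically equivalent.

not equivalent

p | q | r | s || φ | ψ
F | F | F | F || T | T
F | F | F | T || T | T
F | F | T | F || T | T
F | F | T | T || T | T
F | T | F | F || F | F
F | T | F | T || F | F
F | T | T | F || F | F
F | T | T | T || F | F
T | F | F | F || F | T
T | F | F | T || T | T
T | F | T | F || T | F
T | F | T | T || F | F
T | T | F | F || T | F
T | T | F | T || F | F
T | T | T | F || F | T
T | T | T | T || T | T
The columns differ at p=T, q=F, r=F, s=F (φ=F, ψ=T), so they are not equivalent.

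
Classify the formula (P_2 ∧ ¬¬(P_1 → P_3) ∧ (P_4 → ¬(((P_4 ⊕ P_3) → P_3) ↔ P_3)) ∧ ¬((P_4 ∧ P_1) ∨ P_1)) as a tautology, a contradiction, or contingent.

P_1 | P_2 | P_3 | P_4 | φ
--- | --- | --- | --- | -
 F  |  F  |  F  |  F  | F
 F  |  F  |  F  |  T  | F
 F  |  F  |  T  |  F  | F
 F  |  F  |  T  |  T  | F
 F  |  T  |  F  |  F  | T
 F  |  T  |  F  |  T  | F
 F  |  T  |  T  |  F  | T
 F  |  T  |  T  |  T  | F
 T  |  F  |  F  |  F  | F
 T  |  F  |  F  |  T  | F
 T  |  F  |  T  |  F  | F
 T  |  F  |  T  |  T  | F
 T  |  T  |  F  |  F  | F
 T  |  T  |  F  |  T  | F
 T  |  T  |  T  |  F  | F
 T  |  T  |  T  |  T  | F
2 of 16 rows are T, so the formula is contingent.

contingent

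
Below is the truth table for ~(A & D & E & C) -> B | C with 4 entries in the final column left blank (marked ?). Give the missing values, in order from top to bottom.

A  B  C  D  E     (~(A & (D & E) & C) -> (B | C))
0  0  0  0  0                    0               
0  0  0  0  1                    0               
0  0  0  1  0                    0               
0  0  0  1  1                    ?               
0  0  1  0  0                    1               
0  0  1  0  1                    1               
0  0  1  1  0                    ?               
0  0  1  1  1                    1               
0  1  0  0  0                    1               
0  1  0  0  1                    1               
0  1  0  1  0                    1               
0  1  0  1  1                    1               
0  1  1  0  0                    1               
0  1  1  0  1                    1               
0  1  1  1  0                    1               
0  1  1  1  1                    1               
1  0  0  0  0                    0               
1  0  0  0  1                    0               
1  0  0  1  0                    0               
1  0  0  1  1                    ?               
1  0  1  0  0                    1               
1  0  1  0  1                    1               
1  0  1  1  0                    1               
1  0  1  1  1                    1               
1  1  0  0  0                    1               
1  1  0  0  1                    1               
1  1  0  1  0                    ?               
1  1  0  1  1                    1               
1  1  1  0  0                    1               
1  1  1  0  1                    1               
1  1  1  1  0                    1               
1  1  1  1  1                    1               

Row A=0, B=0, C=0, D=1, E=1: ~(A & D & E & C) = 1, (B | C) = 0, so (~(A & (D & E) & C) -> (B | C)) = 0.
Row A=0, B=0, C=1, D=1, E=0: ~(A & D & E & C) = 1, (B | C) = 1, so (~(A & (D & E) & C) -> (B | C)) = 1.
Row A=1, B=0, C=0, D=1, E=1: ~(A & D & E & C) = 1, (B | C) = 0, so (~(A & (D & E) & C) -> (B | C)) = 0.
Row A=1, B=1, C=0, D=1, E=0: ~(A & D & E & C) = 1, (B | C) = 1, so (~(A & (D & E) & C) -> (B | C)) = 1.

0, 1, 0, 1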